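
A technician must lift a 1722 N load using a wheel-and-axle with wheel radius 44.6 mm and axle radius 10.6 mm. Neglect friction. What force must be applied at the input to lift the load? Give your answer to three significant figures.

409 N

Wheel-and-axle MA = R/r = 44.6/10.6 = 4.2075.
Effort = load / MA = 1722 / 4.2075 = 409.26 N.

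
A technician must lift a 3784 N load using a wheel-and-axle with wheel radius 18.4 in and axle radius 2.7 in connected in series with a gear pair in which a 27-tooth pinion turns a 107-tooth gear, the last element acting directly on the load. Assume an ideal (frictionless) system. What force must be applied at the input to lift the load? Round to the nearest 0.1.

140.1 N

Wheel-and-axle MA = R/r = 18.4/2.7 = 6.8148.
Gear pair MA = 107/27 = 3.963.
Combined ideal MA = 6.8148 × 3.963 = 27.007.
Effort = load / MA = 3784 / 27.007 = 140.11 N.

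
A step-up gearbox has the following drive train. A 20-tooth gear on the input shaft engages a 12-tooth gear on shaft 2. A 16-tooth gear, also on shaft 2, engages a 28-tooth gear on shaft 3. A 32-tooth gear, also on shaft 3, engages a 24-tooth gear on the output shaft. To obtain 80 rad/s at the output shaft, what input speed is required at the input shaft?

63 rad/s

Overall ratio R = 0.6 × 1.75 × 0.75 = 0.7875.
Required input speed = output speed × R = 80 × 0.7875 = 63 rad/s.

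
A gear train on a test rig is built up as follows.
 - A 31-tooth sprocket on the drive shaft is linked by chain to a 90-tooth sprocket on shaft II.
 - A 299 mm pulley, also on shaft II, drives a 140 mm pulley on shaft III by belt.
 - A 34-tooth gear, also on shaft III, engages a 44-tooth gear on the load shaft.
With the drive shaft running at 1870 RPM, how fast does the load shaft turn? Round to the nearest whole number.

1063 RPM

chain 90/31 = 2.9032 → 1870/2.9032 = 644.11 RPM
belt 140/299 = 0.46823 → 644.11/0.46823 = 1375.6 RPM
gear mesh 44/34 = 1.2941 → 1375.6/1.2941 = 1063 RPM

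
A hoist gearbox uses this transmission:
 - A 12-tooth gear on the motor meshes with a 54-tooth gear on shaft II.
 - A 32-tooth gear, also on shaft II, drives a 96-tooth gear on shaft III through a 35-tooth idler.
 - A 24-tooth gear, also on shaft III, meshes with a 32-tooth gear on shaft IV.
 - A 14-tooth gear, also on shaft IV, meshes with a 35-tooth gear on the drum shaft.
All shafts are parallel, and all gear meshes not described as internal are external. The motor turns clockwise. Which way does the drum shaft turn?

the motor → shaft II: external mesh, 1 reversal → CCW.
shaft II → shaft III: driver → idler → driven is 2 external meshes, 2 reversals → CCW.
shaft III → shaft IV: external mesh, 1 reversal → CW.
shaft IV → the drum shaft: external mesh, 1 reversal → CCW.
5 reversals in total — an odd number — so the drum shaft turns opposite to the motor.

counterclockwise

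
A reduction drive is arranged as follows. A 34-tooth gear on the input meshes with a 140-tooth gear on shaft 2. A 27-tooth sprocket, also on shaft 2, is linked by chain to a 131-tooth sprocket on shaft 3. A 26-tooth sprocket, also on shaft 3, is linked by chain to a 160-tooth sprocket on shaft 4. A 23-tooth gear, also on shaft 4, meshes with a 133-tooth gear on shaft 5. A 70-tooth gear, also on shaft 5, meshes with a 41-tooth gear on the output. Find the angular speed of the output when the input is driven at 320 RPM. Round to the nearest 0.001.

0.768 RPM

Gear mesh: ratio = 140/34 = 4.1176, so shaft 2 turns at 320 / 4.1176 = 77.714 RPM.
Chain: ratio = 131/27 = 4.8519, so shaft 3 turns at 77.714 / 4.8519 = 16.017 RPM.
Chain: ratio = 160/26 = 6.1538, so shaft 4 turns at 16.017 / 6.1538 = 2.6028 RPM.
Gear mesh: ratio = 133/23 = 5.7826, so shaft 5 turns at 2.6028 / 5.7826 = 0.45011 RPM.
Gear mesh: ratio = 41/70 = 0.58571, so the output turns at 0.45011 / 0.58571 = 0.76849 RPM.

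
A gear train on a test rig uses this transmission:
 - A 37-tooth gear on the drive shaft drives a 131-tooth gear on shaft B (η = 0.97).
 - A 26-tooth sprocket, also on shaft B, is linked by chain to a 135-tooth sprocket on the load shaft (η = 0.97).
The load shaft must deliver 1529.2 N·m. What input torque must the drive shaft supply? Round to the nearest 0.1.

Overall ratio R = 3.5405 × 5.1923 = 18.384; overall efficiency η = 0.97 × 0.97 = 0.9409.
Input torque = output torque / (R × η) = 1529.2 / (18.384 × 0.9409) = 88.408 N·m.

88.4 N·m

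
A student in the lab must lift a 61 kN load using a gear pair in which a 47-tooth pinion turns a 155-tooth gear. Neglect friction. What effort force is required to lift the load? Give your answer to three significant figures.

18.5 kN

Gear pair MA = 155/47 = 3.2979.
Effort = load / MA = 61 / 3.2979 = 18.497 kN.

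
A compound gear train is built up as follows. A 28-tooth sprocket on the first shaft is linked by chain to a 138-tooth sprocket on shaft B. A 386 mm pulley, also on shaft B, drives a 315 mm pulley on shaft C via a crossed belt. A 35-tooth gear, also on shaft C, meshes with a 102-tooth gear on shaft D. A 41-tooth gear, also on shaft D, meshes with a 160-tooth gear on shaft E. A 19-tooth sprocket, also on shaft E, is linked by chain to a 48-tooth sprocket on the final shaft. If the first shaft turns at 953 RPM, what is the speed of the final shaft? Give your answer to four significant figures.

the first shaft → shaft B (chain, 138/28): 953 ÷ 4.9286 = 193.36 RPM
shaft B → shaft C (belt, 315/386): 193.36 ÷ 0.81606 = 236.95 RPM
shaft C → shaft D (gear mesh, 102/35): 236.95 ÷ 2.9143 = 81.305 RPM
shaft D → shaft E (gear mesh, 160/41): 81.305 ÷ 3.9024 = 20.834 RPM
shaft E → the final shaft (chain, 48/19): 20.834 ÷ 2.5263 = 8.2469 RPM

8.247 RPM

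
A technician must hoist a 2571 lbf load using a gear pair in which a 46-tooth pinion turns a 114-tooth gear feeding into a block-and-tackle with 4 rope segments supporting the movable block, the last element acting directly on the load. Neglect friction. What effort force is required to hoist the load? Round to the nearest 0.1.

259.4 lbf

Gear pair MA = 114/46 = 2.4783.
Block-and-tackle MA = number of supporting rope parts = 4.
Combined ideal MA = 2.4783 × 4 = 9.913.
Effort = load / MA = 2571 / 9.913 = 259.36 lbf.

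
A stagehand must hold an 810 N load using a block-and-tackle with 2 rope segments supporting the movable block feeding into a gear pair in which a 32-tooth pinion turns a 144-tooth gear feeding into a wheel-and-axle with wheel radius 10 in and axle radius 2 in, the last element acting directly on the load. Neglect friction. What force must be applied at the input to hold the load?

18 N

Block-and-tackle MA = number of supporting rope parts = 2.
Gear pair MA = 144/32 = 4.5.
Wheel-and-axle MA = R/r = 10/2 = 5.
Combined ideal MA = 2 × 4.5 × 5 = 45.
Effort = load / MA = 810 / 45 = 18 N.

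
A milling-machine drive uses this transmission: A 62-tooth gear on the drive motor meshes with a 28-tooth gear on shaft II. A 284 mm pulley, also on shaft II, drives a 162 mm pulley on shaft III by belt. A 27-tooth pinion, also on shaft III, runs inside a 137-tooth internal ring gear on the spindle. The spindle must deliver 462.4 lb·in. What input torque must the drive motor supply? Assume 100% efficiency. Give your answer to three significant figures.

Overall ratio R = 0.45161 × 0.57042 × 5.0741 = 1.3071.
Input torque = output torque / R = 462.4 / 1.3071 = 353.75 lb·in.

354 lb·in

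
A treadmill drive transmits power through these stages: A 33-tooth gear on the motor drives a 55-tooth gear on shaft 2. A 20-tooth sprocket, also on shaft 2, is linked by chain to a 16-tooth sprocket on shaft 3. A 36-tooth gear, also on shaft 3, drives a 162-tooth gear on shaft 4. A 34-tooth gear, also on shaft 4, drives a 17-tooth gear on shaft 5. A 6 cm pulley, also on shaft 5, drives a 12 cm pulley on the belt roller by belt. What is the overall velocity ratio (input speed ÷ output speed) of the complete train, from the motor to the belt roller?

6

Each stage contributes driven/driver: gear mesh 55/33 = 1.6667, chain 16/20 = 0.8, gear mesh 162/36 = 4.5, gear mesh 17/34 = 0.5, belt 12/6 = 2.
Overall: 1.6667 × 0.8 × 4.5 × 0.5 × 2 = 6.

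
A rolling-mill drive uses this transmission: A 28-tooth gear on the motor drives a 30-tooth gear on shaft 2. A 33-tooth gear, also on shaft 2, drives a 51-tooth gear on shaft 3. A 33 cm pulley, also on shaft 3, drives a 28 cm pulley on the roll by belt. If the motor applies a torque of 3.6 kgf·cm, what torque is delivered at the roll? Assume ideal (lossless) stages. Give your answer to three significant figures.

gear mesh 30/28 = 1.0714 → τ = 3.6·1.0714 = 3.8571 kgf·cm
gear mesh 51/33 = 1.5455 → τ = 3.8571·1.5455 = 5.961 kgf·cm
belt 28/33 = 0.84848 → τ = 5.961·0.84848 = 5.0579 kgf·cm

5.06 kgf·cm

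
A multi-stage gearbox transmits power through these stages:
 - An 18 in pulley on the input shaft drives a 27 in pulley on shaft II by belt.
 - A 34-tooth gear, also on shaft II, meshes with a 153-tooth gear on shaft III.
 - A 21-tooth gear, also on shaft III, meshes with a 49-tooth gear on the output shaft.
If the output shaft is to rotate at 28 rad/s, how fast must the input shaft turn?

441 rad/s

Overall ratio R = 1.5 × 4.5 × 2.3333 = 15.75.
Required input speed = output speed × R = 28 × 15.75 = 441 rad/s.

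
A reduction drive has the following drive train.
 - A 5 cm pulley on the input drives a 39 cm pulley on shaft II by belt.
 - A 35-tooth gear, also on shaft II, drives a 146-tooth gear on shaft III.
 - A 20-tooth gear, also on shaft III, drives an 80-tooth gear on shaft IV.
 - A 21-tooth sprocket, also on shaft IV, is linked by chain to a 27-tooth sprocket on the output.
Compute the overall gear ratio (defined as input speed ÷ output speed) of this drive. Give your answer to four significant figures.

Each stage contributes driven/driver: belt 39/5 = 7.8, gear mesh 146/35 = 4.1714, gear mesh 80/20 = 4, chain 27/21 = 1.2857.
Overall: 7.8 × 4.1714 × 4 × 1.2857 = 167.33.

167.3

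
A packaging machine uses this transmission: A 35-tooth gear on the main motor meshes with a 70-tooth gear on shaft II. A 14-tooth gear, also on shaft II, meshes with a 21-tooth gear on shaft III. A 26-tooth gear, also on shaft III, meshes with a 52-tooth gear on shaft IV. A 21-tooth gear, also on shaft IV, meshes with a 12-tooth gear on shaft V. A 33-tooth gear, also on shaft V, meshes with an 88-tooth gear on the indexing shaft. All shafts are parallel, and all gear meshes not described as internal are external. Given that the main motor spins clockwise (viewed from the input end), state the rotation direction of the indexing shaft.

the main motor → shaft II: external mesh, 1 reversal → CCW.
shaft II → shaft III: external mesh, 1 reversal → CW.
shaft III → shaft IV: external mesh, 1 reversal → CCW.
shaft IV → shaft V: external mesh, 1 reversal → CW.
shaft V → the indexing shaft: external mesh, 1 reversal → CCW.
5 reversals in total — an odd number — so the indexing shaft turns opposite to the main motor.

anticlockwise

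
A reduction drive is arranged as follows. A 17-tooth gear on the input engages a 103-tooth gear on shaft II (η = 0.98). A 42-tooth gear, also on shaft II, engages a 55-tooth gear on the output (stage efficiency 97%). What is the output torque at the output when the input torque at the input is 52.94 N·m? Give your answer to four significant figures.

gear mesh 103/17 = 6.0588 → τ = 52.94·6.0588·0.98 = 314.34 N·m
gear mesh 55/42 = 1.3095 → τ = 314.34·1.3095·0.97 = 399.29 N·m

399.3 N·m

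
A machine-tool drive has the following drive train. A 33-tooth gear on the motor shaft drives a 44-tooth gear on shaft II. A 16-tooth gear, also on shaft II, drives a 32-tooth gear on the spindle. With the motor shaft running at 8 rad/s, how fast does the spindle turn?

3 rad/s

the motor shaft → shaft II (gear mesh, 44/33): 8 ÷ 1.3333 = 6 rad/s
shaft II → the spindle (gear mesh, 32/16): 6 ÷ 2 = 3 rad/s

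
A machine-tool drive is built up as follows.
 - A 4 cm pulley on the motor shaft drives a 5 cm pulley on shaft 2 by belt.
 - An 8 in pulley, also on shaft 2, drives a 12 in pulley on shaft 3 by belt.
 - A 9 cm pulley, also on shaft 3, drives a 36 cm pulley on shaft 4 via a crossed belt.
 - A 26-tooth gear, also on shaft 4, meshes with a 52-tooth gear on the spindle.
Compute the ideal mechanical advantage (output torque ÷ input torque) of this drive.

15

Each stage contributes driven/driver: belt 5/4 = 1.25, belt 12/8 = 1.5, belt 36/9 = 4, gear mesh 52/26 = 2.
Overall: 1.25 × 1.5 × 4 × 2 = 15.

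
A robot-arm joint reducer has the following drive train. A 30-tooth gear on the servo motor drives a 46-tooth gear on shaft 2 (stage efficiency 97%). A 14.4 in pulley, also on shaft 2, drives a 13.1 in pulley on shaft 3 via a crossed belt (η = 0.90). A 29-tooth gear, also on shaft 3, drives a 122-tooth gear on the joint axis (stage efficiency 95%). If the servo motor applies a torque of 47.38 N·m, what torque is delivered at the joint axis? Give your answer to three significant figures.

After the gear mesh (46/30): 47.38 × 1.5333 × 0.97 = 70.47 N·m
After the belt (13.1/14.4): 70.47 × 0.90972 × 0.90 = 57.697 N·m
After the gear mesh (122/29): 57.697 × 4.2069 × 0.95 = 230.59 N·m

231 N·m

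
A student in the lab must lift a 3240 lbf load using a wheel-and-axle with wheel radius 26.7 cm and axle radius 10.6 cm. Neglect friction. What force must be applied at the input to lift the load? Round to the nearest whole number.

1286 lbf

Wheel-and-axle MA = R/r = 26.7/10.6 = 2.5189.
Effort = load / MA = 3240 / 2.5189 = 1286.3 lbf.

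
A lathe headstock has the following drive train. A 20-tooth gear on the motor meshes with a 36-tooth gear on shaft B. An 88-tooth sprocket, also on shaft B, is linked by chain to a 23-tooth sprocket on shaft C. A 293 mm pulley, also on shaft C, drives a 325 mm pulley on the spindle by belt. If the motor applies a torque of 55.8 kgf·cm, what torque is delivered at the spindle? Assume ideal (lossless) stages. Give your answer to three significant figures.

29.1 kgf·cm

gear mesh 36/20 = 1.8 → τ = 55.8·1.8 = 100.44 kgf·cm
chain 23/88 = 0.26136 → τ = 100.44·0.26136 = 26.251 kgf·cm
belt 325/293 = 1.1092 → τ = 26.251·1.1092 = 29.118 kgf·cm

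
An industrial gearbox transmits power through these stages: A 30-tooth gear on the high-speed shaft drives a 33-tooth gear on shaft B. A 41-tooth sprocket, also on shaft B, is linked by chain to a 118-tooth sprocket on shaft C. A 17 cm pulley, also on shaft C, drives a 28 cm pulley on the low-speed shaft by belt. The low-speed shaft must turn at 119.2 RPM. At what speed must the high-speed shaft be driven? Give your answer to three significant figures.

622 RPM

Overall ratio R = 1.1 × 2.878 × 1.6471 = 5.2143.
Required input speed = output speed × R = 119.2 × 5.2143 = 621.55 RPM.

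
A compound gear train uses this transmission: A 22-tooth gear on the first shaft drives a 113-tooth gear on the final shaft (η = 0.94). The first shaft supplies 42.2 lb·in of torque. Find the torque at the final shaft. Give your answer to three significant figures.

Gear mesh: ratio = 113/22 = 5.1364; torque at the final shaft = 42.2 × 5.1364 × 0.94 = 203.75 lb·in.

204 lb·in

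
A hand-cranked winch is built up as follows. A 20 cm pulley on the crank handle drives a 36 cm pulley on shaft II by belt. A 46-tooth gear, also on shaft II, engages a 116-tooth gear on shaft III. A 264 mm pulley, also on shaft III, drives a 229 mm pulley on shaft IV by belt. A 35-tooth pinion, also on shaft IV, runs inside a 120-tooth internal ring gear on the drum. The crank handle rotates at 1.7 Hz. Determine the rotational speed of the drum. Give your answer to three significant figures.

the crank handle → shaft II (belt, 36/20): 1.7 ÷ 1.8 = 0.94444 Hz
shaft II → shaft III (gear mesh, 116/46): 0.94444 ÷ 2.5217 = 0.37452 Hz
shaft III → shaft IV (belt, 229/264): 0.37452 ÷ 0.86742 = 0.43176 Hz
shaft IV → the drum (internal gear, 120/35): 0.43176 ÷ 3.4286 = 0.12593 Hz

0.126 Hz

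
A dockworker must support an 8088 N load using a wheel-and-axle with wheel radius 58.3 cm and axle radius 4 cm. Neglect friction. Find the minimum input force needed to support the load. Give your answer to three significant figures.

Wheel-and-axle MA = R/r = 58.3/4 = 14.575.
Effort = load / MA = 8088 / 14.575 = 554.92 N.

555 N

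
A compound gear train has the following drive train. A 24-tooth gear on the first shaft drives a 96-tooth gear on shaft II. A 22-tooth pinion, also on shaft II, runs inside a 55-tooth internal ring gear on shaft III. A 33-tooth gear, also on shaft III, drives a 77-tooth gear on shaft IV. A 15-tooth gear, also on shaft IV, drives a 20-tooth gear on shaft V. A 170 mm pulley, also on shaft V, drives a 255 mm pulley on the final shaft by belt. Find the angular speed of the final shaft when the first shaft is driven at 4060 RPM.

the first shaft → shaft II (gear mesh, 96/24): 4060 ÷ 4 = 1015 RPM
shaft II → shaft III (internal gear, 55/22): 1015 ÷ 2.5 = 406 RPM
shaft III → shaft IV (gear mesh, 77/33): 406 ÷ 2.3333 = 174 RPM
shaft IV → shaft V (gear mesh, 20/15): 174 ÷ 1.3333 = 130.5 RPM
shaft V → the final shaft (belt, 255/170): 130.5 ÷ 1.5 = 87 RPM

87 RPM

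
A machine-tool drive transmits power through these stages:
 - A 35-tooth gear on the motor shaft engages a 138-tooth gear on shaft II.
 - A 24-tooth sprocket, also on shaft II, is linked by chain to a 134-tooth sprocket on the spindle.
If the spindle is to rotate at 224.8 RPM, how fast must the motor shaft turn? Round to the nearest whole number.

Overall ratio R = 3.9429 × 5.5833 = 22.014.
Required input speed = output speed × R = 224.8 × 22.014 = 4948.8 RPM.

4949 RPM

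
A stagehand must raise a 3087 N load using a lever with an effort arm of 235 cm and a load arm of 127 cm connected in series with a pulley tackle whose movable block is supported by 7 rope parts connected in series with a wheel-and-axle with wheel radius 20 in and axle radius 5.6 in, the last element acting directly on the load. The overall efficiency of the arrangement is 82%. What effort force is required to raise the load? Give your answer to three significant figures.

81.4 N

Lever MA = effort arm / load arm = 235/127 = 1.8504.
Block-and-tackle MA = number of supporting rope parts = 7.
Wheel-and-axle MA = R/r = 20/5.6 = 3.5714.
Combined ideal MA = 1.8504 × 7 × 3.5714 = 46.26.
Actual MA = 46.26 × 0.82 = 37.933.
Effort = load / actual MA = 3087 / 37.933 = 81.38 N.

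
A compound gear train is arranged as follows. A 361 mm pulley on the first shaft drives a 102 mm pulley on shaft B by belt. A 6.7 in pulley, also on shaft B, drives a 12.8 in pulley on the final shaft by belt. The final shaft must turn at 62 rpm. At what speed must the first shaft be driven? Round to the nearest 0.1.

Overall ratio R = 0.28255 × 1.9104 = 0.53979.
Required input speed = output speed × R = 62 × 0.53979 = 33.467 rpm.

33.5 rpm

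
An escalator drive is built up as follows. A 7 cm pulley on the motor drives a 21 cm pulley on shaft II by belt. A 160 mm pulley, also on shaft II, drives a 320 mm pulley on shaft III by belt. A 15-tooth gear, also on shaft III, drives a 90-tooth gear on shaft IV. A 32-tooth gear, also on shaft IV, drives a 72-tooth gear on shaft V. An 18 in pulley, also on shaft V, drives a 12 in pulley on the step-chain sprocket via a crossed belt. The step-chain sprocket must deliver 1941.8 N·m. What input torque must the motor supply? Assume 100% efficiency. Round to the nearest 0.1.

36.0 N·m

Overall ratio R = 3 × 2 × 6 × 2.25 × 0.66667 = 54.
Input torque = output torque / R = 1941.8 / 54 = 35.959 N·m.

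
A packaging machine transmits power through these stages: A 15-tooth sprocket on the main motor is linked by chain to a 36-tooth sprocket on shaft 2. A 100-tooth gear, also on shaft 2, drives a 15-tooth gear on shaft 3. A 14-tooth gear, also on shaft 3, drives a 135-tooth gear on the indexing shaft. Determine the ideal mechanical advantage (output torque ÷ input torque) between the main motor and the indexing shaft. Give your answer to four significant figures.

Each stage contributes driven/driver: chain 36/15 = 2.4, gear mesh 15/100 = 0.15, gear mesh 135/14 = 9.6429.
Overall: 2.4 × 0.15 × 9.6429 = 3.4714.

3.471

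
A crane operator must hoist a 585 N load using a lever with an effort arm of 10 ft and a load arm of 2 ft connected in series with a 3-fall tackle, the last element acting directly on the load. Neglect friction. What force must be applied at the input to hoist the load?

39 N

Lever MA = effort arm / load arm = 10/2 = 5.
Block-and-tackle MA = number of supporting rope parts = 3.
Combined ideal MA = 5 × 3 = 15.
Effort = load / MA = 585 / 15 = 39 N.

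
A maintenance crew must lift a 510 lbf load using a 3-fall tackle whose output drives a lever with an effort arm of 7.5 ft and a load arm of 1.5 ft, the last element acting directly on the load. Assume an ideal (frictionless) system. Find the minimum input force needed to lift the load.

34 lbf

Block-and-tackle MA = number of supporting rope parts = 3.
Lever MA = effort arm / load arm = 7.5/1.5 = 5.
Combined ideal MA = 3 × 5 = 15.
Effort = load / MA = 510 / 15 = 34 lbf.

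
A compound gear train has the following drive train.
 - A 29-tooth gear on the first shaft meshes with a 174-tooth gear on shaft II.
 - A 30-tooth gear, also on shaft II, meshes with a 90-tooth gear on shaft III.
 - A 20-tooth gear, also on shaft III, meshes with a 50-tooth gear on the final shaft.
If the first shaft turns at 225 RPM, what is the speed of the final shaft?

5 RPM

Gear mesh: ratio = 174/29 = 6, so shaft II turns at 225 / 6 = 37.5 RPM.
Gear mesh: ratio = 90/30 = 3, so shaft III turns at 37.5 / 3 = 12.5 RPM.
Gear mesh: ratio = 50/20 = 2.5, so the final shaft turns at 12.5 / 2.5 = 5 RPM.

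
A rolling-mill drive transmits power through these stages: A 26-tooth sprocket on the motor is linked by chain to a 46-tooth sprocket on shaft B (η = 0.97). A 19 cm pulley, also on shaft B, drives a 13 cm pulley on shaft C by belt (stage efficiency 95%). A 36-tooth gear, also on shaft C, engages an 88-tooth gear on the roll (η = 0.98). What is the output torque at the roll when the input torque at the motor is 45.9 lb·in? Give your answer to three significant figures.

123 lb·in

After the chain (46/26): 45.9 × 1.7692 × 0.97 = 78.771 lb·in
After the belt (13/19): 78.771 × 0.68421 × 0.95 = 51.201 lb·in
After the gear mesh (88/36): 51.201 × 2.4444 × 0.98 = 122.66 lb·in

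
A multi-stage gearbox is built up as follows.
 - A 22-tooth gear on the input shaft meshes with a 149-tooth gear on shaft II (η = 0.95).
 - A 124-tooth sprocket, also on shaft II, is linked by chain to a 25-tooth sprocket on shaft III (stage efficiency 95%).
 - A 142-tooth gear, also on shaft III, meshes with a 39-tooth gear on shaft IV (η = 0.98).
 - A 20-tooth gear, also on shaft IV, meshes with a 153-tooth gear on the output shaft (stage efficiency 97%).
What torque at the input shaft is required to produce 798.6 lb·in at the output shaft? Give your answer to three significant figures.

Overall ratio R = 6.7727 × 0.20161 × 0.27465 × 7.65 = 2.8689; overall efficiency η = 0.95 × 0.95 × 0.98 × 0.97 = 0.8579.
Input torque = output torque / (R × η) = 798.6 / (2.8689 × 0.8579) = 324.46 lb·in.

324 lb·in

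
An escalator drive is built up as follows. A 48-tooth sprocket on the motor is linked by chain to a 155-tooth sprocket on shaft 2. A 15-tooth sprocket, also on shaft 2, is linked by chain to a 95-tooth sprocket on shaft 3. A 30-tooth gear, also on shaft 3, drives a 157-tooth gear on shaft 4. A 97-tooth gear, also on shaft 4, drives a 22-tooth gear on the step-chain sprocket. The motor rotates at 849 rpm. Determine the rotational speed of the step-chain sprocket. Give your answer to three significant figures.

35.0 rpm

the motor → shaft 2 (chain, 155/48): 849 ÷ 3.2292 = 262.92 rpm
shaft 2 → shaft 3 (chain, 95/15): 262.92 ÷ 6.3333 = 41.513 rpm
shaft 3 → shaft 4 (gear mesh, 157/30): 41.513 ÷ 5.2333 = 7.9324 rpm
shaft 4 → the step-chain sprocket (gear mesh, 22/97): 7.9324 ÷ 0.2268 = 34.975 rpm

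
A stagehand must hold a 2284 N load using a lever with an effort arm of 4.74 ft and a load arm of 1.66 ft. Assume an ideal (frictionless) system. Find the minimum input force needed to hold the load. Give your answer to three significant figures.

800 N

Lever MA = effort arm / load arm = 4.74/1.66 = 2.8554.
Effort = load / MA = 2284 / 2.8554 = 799.88 N.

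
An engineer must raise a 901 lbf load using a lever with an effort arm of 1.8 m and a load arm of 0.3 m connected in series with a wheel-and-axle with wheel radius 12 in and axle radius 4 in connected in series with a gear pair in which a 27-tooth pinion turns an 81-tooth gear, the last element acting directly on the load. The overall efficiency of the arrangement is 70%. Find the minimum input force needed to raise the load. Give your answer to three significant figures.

23.8 lbf

Lever MA = effort arm / load arm = 1.8/0.3 = 6.
Wheel-and-axle MA = R/r = 12/4 = 3.
Gear pair MA = 81/27 = 3.
Combined ideal MA = 6 × 3 × 3 = 54.
Actual MA = 54 × 0.70 = 37.8.
Effort = load / actual MA = 901 / 37.8 = 23.836 lbf.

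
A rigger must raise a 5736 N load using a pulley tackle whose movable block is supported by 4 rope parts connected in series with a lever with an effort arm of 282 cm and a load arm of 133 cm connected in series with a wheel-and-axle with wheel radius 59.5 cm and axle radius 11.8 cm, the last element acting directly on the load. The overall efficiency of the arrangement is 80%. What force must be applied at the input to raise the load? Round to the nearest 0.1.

Block-and-tackle MA = number of supporting rope parts = 4.
Lever MA = effort arm / load arm = 282/133 = 2.1203.
Wheel-and-axle MA = R/r = 59.5/11.8 = 5.0424.
Combined ideal MA = 4 × 2.1203 × 5.0424 = 42.765.
Actual MA = 42.765 × 0.80 = 34.212.
Effort = load / actual MA = 5736 / 34.212 = 167.66 N.

167.7 N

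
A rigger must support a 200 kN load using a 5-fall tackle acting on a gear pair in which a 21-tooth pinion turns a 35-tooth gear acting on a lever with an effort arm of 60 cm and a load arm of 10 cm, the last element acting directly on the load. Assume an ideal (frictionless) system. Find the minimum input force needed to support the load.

4 kN

Block-and-tackle MA = number of supporting rope parts = 5.
Gear pair MA = 35/21 = 1.6667.
Lever MA = effort arm / load arm = 60/10 = 6.
Combined ideal MA = 5 × 1.6667 × 6 = 50.
Effort = load / MA = 200 / 50 = 4 kN.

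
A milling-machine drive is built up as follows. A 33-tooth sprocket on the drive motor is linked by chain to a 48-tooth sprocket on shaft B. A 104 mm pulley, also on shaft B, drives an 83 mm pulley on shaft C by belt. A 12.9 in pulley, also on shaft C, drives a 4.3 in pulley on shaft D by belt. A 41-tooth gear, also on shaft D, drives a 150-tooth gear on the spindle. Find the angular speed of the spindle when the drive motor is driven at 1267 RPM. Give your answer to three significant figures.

895 RPM

chain 48/33 = 1.4545 → 1267/1.4545 = 871.06 RPM
belt 83/104 = 0.79808 → 871.06/0.79808 = 1091.5 RPM
belt 4.3/12.9 = 0.33333 → 1091.5/0.33333 = 3274.4 RPM
gear mesh 150/41 = 3.6585 → 3274.4/3.6585 = 894.99 RPM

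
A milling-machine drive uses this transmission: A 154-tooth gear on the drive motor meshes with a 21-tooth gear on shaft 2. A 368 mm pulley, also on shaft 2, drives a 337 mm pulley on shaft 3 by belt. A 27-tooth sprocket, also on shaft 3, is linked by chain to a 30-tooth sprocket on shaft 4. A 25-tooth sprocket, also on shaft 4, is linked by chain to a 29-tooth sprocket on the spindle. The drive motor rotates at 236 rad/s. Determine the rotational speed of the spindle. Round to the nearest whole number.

1466 rad/s

the drive motor → shaft 2 (gear mesh, 21/154): 236 ÷ 0.13636 = 1730.7 rad/s
shaft 2 → shaft 3 (belt, 337/368): 1730.7 ÷ 0.91576 = 1889.9 rad/s
shaft 3 → shaft 4 (chain, 30/27): 1889.9 ÷ 1.1111 = 1700.9 rad/s
shaft 4 → the spindle (chain, 29/25): 1700.9 ÷ 1.16 = 1466.3 rad/s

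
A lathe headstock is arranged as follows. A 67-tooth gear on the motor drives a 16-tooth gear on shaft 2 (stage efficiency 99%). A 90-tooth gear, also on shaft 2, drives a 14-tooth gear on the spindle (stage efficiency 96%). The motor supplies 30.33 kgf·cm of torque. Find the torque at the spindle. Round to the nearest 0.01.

Gear mesh: ratio = 16/67 = 0.23881; torque at shaft 2 = 30.33 × 0.23881 × 0.99 = 7.1706 kgf·cm.
Gear mesh: ratio = 14/90 = 0.15556; torque at the spindle = 7.1706 × 0.15556 × 0.96 = 1.0708 kgf·cm.

1.07 kgf·cm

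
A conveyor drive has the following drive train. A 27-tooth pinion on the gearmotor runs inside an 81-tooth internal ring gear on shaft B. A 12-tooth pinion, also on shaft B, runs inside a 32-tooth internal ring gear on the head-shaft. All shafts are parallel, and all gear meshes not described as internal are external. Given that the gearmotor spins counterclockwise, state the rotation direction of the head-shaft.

the gearmotor → shaft B: internal mesh, same direction → CCW.
shaft B → the head-shaft: internal mesh, same direction → CCW.
0 reversals in total — an even number — so the head-shaft turns the same way as the gearmotor.

counterclockwise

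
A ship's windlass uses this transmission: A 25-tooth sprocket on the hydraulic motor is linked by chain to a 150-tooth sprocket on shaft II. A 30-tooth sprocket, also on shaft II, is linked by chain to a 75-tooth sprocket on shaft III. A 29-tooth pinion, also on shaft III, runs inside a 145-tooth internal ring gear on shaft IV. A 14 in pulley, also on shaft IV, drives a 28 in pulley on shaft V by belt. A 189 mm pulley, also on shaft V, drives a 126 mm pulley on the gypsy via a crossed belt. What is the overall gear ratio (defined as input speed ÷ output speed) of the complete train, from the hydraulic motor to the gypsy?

Each stage contributes driven/driver: chain 150/25 = 6, chain 75/30 = 2.5, internal gear 145/29 = 5, belt 28/14 = 2, belt 126/189 = 0.66667.
Overall: 6 × 2.5 × 5 × 2 × 0.66667 = 100.

100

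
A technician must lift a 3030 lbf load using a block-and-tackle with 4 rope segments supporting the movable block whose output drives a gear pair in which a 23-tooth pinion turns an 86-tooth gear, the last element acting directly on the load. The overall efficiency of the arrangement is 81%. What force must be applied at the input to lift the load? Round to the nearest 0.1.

Block-and-tackle MA = number of supporting rope parts = 4.
Gear pair MA = 86/23 = 3.7391.
Combined ideal MA = 4 × 3.7391 = 14.957.
Actual MA = 14.957 × 0.81 = 12.115.
Effort = load / actual MA = 3030 / 12.115 = 250.11 lbf.

250.1 lbf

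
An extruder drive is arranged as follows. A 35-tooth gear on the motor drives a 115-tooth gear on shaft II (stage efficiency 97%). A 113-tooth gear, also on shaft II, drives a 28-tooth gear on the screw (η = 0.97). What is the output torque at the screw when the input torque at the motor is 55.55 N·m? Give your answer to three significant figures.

After the gear mesh (115/35): 55.55 × 3.2857 × 0.97 = 177.05 N·m
After the gear mesh (28/113): 177.05 × 0.24779 × 0.97 = 42.554 N·m

42.6 N·m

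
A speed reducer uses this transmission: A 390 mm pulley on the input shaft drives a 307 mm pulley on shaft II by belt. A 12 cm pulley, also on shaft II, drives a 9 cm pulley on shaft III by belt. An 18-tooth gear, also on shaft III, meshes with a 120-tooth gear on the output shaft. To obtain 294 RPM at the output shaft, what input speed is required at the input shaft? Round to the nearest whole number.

1157 RPM

Overall ratio R = 0.78718 × 0.75 × 6.6667 = 3.9359.
Required input speed = output speed × R = 294 × 3.9359 = 1157.2 RPM.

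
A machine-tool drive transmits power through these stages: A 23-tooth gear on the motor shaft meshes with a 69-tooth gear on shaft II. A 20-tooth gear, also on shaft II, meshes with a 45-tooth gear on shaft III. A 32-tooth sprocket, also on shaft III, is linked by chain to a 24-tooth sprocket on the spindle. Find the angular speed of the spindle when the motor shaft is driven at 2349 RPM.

Gear mesh: ratio = 69/23 = 3, so shaft II turns at 2349 / 3 = 783 RPM.
Gear mesh: ratio = 45/20 = 2.25, so shaft III turns at 783 / 2.25 = 348 RPM.
Chain: ratio = 24/32 = 0.75, so the spindle turns at 348 / 0.75 = 464 RPM.

464 RPM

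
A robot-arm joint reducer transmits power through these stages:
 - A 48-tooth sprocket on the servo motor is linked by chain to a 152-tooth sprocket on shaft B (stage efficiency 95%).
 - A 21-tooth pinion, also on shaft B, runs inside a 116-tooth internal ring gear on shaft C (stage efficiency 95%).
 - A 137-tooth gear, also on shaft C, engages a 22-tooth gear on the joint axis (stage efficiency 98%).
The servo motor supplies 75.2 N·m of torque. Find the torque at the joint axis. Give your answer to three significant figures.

187 N·m

Chain: ratio = 152/48 = 3.1667; torque at shaft B = 75.2 × 3.1667 × 0.95 = 226.23 N·m.
Internal gear: ratio = 116/21 = 5.5238; torque at shaft C = 226.23 × 5.5238 × 0.95 = 1187.2 N·m.
Gear mesh: ratio = 22/137 = 0.16058; torque at the joint axis = 1187.2 × 0.16058 × 0.98 = 186.82 N·m.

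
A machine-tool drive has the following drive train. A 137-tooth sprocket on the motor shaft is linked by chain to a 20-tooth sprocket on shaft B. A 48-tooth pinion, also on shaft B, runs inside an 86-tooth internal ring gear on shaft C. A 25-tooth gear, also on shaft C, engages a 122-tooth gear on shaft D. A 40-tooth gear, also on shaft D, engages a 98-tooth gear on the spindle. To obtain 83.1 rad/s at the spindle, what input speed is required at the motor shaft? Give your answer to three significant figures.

Overall ratio R = 0.14599 × 1.7917 × 4.88 × 2.45 = 3.1272.
Required input speed = output speed × R = 83.1 × 3.1272 = 259.87 rad/s.

260 rad/s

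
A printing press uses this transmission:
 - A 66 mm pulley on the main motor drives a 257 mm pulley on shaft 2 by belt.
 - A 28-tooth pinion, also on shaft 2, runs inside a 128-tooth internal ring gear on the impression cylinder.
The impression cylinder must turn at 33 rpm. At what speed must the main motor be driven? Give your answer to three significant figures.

Overall ratio R = 3.8939 × 4.5714 = 17.801.
Required input speed = output speed × R = 33 × 17.801 = 587.43 rpm.

587 rpm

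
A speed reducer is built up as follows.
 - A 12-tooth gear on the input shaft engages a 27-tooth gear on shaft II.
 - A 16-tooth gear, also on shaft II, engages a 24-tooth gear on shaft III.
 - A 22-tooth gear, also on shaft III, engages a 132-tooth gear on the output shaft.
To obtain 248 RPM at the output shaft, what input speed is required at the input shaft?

5022 RPM

Overall ratio R = 2.25 × 1.5 × 6 = 20.25.
Required input speed = output speed × R = 248 × 20.25 = 5022 RPM.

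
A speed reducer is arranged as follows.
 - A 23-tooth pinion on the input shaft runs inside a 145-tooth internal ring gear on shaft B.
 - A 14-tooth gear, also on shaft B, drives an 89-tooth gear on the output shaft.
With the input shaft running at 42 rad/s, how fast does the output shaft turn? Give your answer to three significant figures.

1.05 rad/s

internal gear 145/23 = 6.3043 → 42/6.3043 = 6.6621 rad/s
gear mesh 89/14 = 6.3571 → 6.6621/6.3571 = 1.048 rad/s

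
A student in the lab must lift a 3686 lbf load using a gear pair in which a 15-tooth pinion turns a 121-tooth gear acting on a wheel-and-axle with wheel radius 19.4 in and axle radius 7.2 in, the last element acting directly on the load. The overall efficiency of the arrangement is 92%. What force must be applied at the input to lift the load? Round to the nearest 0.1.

184.3 lbf

Gear pair MA = 121/15 = 8.0667.
Wheel-and-axle MA = R/r = 19.4/7.2 = 2.6944.
Combined ideal MA = 8.0667 × 2.6944 = 21.735.
Actual MA = 21.735 × 0.92 = 19.996.
Effort = load / actual MA = 3686 / 19.996 = 184.33 lbf.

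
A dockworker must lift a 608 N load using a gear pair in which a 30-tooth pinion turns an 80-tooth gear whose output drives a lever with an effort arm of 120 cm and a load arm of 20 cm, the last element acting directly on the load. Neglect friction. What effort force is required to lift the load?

38 N

Gear pair MA = 80/30 = 2.6667.
Lever MA = effort arm / load arm = 120/20 = 6.
Combined ideal MA = 2.6667 × 6 = 16.
Effort = load / MA = 608 / 16 = 38 N.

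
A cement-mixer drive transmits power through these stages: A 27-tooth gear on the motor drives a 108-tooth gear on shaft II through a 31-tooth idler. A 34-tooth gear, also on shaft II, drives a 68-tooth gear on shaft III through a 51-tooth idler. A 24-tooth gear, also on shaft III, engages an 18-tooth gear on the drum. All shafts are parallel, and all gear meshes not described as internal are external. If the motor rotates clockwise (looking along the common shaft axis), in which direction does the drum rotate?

the motor → shaft II: driver → idler → driven is 2 external meshes, 2 reversals → CW.
shaft II → shaft III: driver → idler → driven is 2 external meshes, 2 reversals → CW.
shaft III → the drum: external mesh, 1 reversal → CCW.
5 reversals in total — an odd number — so the drum turns opposite to the motor.

counterclockwise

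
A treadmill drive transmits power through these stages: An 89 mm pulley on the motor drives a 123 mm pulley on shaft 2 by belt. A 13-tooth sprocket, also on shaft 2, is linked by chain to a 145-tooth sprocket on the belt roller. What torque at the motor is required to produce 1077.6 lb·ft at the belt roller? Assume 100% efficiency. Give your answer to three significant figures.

Overall ratio R = 1.382 × 11.154 = 15.415.
Input torque = output torque / R = 1077.6 / 15.415 = 69.907 lb·ft.

69.9 lb·ft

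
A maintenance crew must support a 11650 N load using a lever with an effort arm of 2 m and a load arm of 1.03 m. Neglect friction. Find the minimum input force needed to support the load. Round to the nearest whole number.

6000 N

Lever MA = effort arm / load arm = 2/1.03 = 1.9417.
Effort = load / MA = 11650 / 1.9417 = 5999.8 N.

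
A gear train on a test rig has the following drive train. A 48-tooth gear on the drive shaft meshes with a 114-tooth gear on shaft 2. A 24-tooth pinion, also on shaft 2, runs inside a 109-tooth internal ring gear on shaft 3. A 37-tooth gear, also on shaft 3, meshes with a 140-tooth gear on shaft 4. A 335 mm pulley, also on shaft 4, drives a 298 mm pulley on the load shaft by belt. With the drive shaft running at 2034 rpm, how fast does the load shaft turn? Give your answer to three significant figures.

Gear mesh: ratio = 114/48 = 2.375, so shaft 2 turns at 2034 / 2.375 = 856.42 rpm.
Internal gear: ratio = 109/24 = 4.5417, so shaft 3 turns at 856.42 / 4.5417 = 188.57 rpm.
Gear mesh: ratio = 140/37 = 3.7838, so shaft 4 turns at 188.57 / 3.7838 = 49.836 rpm.
Belt: ratio = 298/335 = 0.88955, so the load shaft turns at 49.836 / 0.88955 = 56.024 rpm.

56.0 rpm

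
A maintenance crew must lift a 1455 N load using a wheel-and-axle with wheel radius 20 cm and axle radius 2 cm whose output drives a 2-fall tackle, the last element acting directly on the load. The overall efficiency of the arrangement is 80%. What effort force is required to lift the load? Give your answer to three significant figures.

90.9 N

Wheel-and-axle MA = R/r = 20/2 = 10.
Block-and-tackle MA = number of supporting rope parts = 2.
Combined ideal MA = 10 × 2 = 20.
Actual MA = 20 × 0.80 = 16.
Effort = load / actual MA = 1455 / 16 = 90.938 N.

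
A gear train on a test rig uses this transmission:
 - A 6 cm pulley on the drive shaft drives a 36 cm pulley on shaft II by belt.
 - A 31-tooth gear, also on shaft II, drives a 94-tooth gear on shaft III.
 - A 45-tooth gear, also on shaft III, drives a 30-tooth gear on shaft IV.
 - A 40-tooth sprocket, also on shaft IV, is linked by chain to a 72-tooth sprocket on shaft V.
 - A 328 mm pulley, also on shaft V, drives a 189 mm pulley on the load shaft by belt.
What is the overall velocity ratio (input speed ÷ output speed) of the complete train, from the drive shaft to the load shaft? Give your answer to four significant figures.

12.58

Each stage contributes driven/driver: belt 36/6 = 6, gear mesh 94/31 = 3.0323, gear mesh 30/45 = 0.66667, chain 72/40 = 1.8, belt 189/328 = 0.57622.
Overall: 6 × 3.0323 × 0.66667 × 1.8 × 0.57622 = 12.58.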